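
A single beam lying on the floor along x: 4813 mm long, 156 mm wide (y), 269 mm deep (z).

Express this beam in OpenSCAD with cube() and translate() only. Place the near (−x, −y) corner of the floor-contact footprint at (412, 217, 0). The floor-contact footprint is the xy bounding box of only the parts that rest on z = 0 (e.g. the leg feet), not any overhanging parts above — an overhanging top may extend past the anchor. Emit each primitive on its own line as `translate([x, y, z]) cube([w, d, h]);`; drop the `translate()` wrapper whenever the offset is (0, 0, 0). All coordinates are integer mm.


translate([412, 217, 0]) cube([4813, 156, 269]);


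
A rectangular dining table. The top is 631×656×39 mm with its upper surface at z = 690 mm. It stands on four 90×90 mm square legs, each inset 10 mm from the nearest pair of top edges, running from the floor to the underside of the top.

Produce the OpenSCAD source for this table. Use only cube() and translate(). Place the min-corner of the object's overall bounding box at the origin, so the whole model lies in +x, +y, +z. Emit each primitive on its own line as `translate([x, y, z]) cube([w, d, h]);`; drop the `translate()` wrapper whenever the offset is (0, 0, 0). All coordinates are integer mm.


translate([0, 0, 651]) cube([631, 656, 39]);
translate([10, 10, 0]) cube([90, 90, 651]);
translate([531, 10, 0]) cube([90, 90, 651]);
translate([10, 556, 0]) cube([90, 90, 651]);
translate([531, 556, 0]) cube([90, 90, 651]);


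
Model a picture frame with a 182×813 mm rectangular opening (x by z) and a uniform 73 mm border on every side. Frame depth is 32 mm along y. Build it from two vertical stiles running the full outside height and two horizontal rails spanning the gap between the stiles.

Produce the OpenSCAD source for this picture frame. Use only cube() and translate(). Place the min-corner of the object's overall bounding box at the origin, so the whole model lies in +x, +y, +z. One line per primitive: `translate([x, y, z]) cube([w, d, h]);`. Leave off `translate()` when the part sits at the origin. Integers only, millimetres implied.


cube([73, 32, 959]);
translate([255, 0, 0]) cube([73, 32, 959]);
translate([73, 0, 0]) cube([182, 32, 73]);
translate([73, 0, 886]) cube([182, 32, 73]);


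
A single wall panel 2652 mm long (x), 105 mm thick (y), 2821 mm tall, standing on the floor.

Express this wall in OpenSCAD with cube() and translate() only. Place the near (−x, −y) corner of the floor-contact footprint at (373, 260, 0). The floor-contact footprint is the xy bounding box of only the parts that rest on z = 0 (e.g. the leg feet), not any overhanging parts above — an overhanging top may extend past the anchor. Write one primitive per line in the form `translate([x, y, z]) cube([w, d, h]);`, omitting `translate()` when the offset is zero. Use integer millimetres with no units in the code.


translate([373, 260, 0]) cube([2652, 105, 2821]);


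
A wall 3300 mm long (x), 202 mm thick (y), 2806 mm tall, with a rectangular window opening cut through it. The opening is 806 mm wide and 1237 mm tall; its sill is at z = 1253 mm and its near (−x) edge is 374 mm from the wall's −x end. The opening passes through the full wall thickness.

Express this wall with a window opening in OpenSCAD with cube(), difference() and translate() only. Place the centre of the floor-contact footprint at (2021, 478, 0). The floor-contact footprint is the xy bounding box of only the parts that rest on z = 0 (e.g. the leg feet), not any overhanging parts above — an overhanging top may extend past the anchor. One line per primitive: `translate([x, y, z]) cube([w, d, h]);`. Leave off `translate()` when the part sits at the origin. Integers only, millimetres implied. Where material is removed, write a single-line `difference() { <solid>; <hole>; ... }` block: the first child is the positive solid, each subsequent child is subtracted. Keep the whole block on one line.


difference() { translate([371, 377, 0]) cube([3300, 202, 2806]); translate([745, 377, 1253]) cube([806, 202, 1237]); }


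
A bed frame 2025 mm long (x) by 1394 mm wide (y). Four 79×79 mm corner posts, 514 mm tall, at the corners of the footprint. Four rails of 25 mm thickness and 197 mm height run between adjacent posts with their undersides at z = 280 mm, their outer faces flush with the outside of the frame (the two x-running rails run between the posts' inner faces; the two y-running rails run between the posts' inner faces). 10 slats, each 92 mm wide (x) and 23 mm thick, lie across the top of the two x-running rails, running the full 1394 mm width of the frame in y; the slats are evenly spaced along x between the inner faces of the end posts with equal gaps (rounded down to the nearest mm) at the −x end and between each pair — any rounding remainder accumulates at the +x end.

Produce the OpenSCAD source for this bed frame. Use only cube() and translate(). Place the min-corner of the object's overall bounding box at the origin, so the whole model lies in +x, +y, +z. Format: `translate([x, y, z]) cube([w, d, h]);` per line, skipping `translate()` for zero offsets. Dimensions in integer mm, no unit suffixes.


cube([79, 79, 514]);
translate([0, 1315, 0]) cube([79, 79, 514]);
translate([1946, 0, 0]) cube([79, 79, 514]);
translate([1946, 1315, 0]) cube([79, 79, 514]);
translate([79, 0, 280]) cube([1867, 25, 197]);
translate([79, 1369, 280]) cube([1867, 25, 197]);
translate([0, 79, 280]) cube([25, 1236, 197]);
translate([2000, 79, 280]) cube([25, 1236, 197]);
translate([165, 0, 477]) cube([92, 1394, 23]);
translate([343, 0, 477]) cube([92, 1394, 23]);
translate([521, 0, 477]) cube([92, 1394, 23]);
translate([699, 0, 477]) cube([92, 1394, 23]);
translate([877, 0, 477]) cube([92, 1394, 23]);
translate([1055, 0, 477]) cube([92, 1394, 23]);
translate([1233, 0, 477]) cube([92, 1394, 23]);
translate([1411, 0, 477]) cube([92, 1394, 23]);
translate([1589, 0, 477]) cube([92, 1394, 23]);
translate([1767, 0, 477]) cube([92, 1394, 23]);


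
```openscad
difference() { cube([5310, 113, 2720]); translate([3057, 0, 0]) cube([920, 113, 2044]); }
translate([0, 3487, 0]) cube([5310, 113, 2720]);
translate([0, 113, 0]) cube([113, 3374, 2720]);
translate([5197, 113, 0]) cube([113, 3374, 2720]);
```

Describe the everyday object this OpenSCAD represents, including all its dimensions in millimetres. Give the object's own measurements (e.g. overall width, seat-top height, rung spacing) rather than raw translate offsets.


A single room: four walls, each 2720 mm tall and 113 mm thick, enclosing an outside footprint 5310×3600 mm (x × y), no floor or roof. The front and back walls (−y and +y sides) run the full x-width; the side walls fit between their inner faces. A door opening 920 mm wide and 2044 mm tall is cut through the front wall from the floor up, its −x edge 3057 mm from the wall's −x end.


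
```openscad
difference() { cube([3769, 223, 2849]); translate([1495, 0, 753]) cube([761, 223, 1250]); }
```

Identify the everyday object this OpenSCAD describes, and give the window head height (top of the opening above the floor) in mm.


A wall with a window opening. The window head height is 2003 mm.

A wall with a rectangular opening subtracted — a window. Sill at z = 753, opening 1250 mm tall, so the head is at 753 + 1250 = 2003 mm.


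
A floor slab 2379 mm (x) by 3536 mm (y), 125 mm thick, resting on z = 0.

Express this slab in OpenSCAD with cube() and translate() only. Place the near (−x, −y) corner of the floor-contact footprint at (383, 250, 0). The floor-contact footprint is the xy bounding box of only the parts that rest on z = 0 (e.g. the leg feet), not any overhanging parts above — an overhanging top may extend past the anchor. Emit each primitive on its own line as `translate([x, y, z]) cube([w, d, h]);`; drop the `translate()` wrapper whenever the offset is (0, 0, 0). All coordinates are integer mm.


translate([383, 250, 0]) cube([2379, 3536, 125]);


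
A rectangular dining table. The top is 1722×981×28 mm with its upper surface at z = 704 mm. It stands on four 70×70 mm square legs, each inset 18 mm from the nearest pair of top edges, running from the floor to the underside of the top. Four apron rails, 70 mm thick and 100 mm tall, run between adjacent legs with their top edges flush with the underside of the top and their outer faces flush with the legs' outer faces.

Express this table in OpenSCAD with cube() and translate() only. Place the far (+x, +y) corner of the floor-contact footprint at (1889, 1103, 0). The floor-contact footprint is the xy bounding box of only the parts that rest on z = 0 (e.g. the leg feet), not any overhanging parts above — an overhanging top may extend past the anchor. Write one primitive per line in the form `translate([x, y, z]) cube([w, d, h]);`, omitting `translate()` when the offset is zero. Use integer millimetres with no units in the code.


translate([185, 140, 676]) cube([1722, 981, 28]);
translate([203, 158, 0]) cube([70, 70, 676]);
translate([1819, 158, 0]) cube([70, 70, 676]);
translate([203, 1033, 0]) cube([70, 70, 676]);
translate([1819, 1033, 0]) cube([70, 70, 676]);
translate([273, 158, 576]) cube([1546, 70, 100]);
translate([273, 1033, 576]) cube([1546, 70, 100]);
translate([203, 228, 576]) cube([70, 805, 100]);
translate([1819, 228, 576]) cube([70, 805, 100]);


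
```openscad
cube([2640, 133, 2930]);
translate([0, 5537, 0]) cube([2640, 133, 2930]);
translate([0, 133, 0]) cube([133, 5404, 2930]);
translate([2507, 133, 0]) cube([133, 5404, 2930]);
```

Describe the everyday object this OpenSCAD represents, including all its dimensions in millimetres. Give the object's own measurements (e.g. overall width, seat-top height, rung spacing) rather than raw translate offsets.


The wall frame of a small rectangular building: four walls, each 2930 mm tall and 133 mm thick, enclosing a footprint 2640 mm (x) by 5670 mm (y) outside-to-outside, with no floor or roof. The front and back walls (the −y and +y sides) span the full width; the two side walls fit between them.


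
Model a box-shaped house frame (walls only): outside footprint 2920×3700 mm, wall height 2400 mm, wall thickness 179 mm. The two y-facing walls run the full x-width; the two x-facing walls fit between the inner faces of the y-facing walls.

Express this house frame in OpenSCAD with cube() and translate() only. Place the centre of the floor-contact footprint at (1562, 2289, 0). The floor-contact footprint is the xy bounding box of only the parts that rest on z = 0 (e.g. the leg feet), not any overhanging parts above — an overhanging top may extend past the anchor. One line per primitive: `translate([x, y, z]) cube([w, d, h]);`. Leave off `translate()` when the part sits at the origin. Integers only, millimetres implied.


translate([102, 439, 0]) cube([2920, 179, 2400]);
translate([102, 3960, 0]) cube([2920, 179, 2400]);
translate([102, 618, 0]) cube([179, 3342, 2400]);
translate([2843, 618, 0]) cube([179, 3342, 2400]);


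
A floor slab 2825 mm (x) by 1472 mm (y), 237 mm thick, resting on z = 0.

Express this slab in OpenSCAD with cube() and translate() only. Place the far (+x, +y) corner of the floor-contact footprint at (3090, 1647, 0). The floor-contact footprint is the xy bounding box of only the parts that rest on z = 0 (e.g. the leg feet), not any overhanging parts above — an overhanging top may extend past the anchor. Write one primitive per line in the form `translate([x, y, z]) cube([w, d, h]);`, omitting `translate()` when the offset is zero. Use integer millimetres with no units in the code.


translate([265, 175, 0]) cube([2825, 1472, 237]);


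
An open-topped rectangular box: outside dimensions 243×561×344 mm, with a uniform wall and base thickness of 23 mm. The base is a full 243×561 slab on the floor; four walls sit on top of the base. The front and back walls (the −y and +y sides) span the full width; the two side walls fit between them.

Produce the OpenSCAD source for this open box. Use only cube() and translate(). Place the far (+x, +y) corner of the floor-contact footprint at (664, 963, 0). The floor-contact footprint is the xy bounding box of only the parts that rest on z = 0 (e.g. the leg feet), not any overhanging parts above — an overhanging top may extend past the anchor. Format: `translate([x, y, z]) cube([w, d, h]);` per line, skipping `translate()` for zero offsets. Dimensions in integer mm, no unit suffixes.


translate([421, 402, 0]) cube([243, 561, 23]);
translate([421, 402, 23]) cube([243, 23, 321]);
translate([421, 940, 23]) cube([243, 23, 321]);
translate([421, 425, 23]) cube([23, 515, 321]);
translate([641, 425, 23]) cube([23, 515, 321]);


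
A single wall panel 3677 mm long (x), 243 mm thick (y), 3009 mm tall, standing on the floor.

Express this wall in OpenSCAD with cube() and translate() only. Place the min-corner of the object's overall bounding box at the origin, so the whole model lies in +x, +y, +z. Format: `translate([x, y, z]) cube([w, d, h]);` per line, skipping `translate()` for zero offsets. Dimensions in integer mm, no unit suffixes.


cube([3677, 243, 3009]);


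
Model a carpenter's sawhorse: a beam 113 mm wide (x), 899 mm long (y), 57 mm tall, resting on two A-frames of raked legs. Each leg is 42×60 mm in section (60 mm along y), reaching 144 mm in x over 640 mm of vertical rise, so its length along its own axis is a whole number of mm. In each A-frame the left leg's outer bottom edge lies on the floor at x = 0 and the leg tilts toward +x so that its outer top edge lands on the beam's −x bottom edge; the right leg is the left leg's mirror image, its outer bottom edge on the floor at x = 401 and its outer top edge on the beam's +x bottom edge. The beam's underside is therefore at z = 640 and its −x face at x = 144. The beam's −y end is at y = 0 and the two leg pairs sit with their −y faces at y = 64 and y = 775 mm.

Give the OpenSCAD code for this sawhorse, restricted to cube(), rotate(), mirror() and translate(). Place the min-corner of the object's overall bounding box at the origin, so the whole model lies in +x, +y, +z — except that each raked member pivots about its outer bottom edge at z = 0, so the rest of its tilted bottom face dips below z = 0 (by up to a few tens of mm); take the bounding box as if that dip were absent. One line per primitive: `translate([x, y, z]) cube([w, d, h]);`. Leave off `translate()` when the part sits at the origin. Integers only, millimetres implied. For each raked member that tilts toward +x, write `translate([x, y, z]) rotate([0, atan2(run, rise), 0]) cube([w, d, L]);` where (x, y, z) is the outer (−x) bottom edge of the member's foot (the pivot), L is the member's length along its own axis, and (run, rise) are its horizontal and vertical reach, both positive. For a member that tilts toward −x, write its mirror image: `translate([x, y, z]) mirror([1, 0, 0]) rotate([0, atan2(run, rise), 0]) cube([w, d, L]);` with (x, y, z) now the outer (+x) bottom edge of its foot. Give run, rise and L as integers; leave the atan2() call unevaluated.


translate([144, 0, 640]) cube([113, 899, 57]);
translate([0, 64, 0]) rotate([0, atan2(144, 640), 0]) cube([42, 60, 656]);
translate([401, 64, 0]) mirror([1, 0, 0]) rotate([0, atan2(144, 640), 0]) cube([42, 60, 656]);
translate([0, 775, 0]) rotate([0, atan2(144, 640), 0]) cube([42, 60, 656]);
translate([401, 775, 0]) mirror([1, 0, 0]) rotate([0, atan2(144, 640), 0]) cube([42, 60, 656]);


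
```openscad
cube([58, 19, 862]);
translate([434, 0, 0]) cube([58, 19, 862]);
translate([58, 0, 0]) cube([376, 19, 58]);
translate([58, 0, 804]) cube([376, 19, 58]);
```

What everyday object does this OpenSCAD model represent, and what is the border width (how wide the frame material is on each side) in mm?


A picture frame. The border width is 58 mm.

Four thin pieces enclosing a rectangular opening — a picture frame. The two full-height stiles are 862 mm tall; the top rail sits at z = 804 and is 58 mm tall, so the border above the opening is 862 − 804 = 58 mm, matching the stile x-width.


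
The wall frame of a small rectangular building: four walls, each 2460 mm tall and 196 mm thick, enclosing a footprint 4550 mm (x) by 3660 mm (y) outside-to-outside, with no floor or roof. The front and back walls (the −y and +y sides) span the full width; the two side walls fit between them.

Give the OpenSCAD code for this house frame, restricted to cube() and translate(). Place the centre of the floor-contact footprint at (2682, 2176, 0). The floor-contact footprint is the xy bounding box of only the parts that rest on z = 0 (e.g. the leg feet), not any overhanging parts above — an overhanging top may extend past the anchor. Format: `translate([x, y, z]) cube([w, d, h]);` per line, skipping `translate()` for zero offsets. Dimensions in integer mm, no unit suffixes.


translate([407, 346, 0]) cube([4550, 196, 2460]);
translate([407, 3810, 0]) cube([4550, 196, 2460]);
translate([407, 542, 0]) cube([196, 3268, 2460]);
translate([4761, 542, 0]) cube([196, 3268, 2460]);


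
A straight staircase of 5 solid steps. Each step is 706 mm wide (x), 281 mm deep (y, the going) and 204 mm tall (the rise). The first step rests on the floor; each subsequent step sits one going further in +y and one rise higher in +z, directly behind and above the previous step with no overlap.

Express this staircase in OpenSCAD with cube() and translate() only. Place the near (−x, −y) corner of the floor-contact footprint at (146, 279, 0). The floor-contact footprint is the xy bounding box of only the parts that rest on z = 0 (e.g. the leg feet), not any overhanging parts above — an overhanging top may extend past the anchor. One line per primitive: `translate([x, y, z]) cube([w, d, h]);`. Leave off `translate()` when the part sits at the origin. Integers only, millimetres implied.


translate([146, 279, 0]) cube([706, 281, 204]);
translate([146, 560, 204]) cube([706, 281, 204]);
translate([146, 841, 408]) cube([706, 281, 204]);
translate([146, 1122, 612]) cube([706, 281, 204]);
translate([146, 1403, 816]) cube([706, 281, 204]);


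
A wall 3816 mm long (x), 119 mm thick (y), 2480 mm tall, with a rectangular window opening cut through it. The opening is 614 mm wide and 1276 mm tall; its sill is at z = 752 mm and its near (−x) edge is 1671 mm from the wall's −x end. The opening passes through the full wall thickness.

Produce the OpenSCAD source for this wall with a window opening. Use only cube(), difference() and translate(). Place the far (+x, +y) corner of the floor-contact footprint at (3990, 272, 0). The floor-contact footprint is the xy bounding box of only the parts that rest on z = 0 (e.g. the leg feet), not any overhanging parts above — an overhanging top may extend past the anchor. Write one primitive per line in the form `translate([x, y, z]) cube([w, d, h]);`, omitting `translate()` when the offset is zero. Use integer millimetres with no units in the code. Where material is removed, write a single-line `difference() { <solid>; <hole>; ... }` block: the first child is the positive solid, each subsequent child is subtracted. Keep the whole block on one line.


difference() { translate([174, 153, 0]) cube([3816, 119, 2480]); translate([1845, 153, 752]) cube([614, 119, 1276]); }


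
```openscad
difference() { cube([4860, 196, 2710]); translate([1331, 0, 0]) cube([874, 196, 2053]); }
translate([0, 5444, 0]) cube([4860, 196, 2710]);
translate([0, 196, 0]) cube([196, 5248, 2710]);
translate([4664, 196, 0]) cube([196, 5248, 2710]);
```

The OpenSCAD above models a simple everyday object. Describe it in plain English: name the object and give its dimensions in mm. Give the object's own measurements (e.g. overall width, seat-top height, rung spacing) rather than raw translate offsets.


A single room: four walls, each 2710 mm tall and 196 mm thick, enclosing an outside footprint 4860×5640 mm (x × y), no floor or roof. The front and back walls (−y and +y sides) run the full x-width; the side walls fit between their inner faces. A door opening 874 mm wide and 2053 mm tall is cut through the front wall from the floor up, its −x edge 1331 mm from the wall's −x end.


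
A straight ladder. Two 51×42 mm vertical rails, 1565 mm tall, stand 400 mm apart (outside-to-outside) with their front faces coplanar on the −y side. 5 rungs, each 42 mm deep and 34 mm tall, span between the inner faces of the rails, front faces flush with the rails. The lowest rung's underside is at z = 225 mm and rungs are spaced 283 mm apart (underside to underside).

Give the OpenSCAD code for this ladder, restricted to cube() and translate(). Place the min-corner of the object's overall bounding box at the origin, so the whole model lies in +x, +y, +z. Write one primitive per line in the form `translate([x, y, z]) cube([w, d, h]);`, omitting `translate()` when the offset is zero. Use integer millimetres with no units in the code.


// rung span = 400 - 2*51 = 298
// rung[k] z = 225 + k*283
cube([51, 42, 1565]);
translate([349, 0, 0]) cube([51, 42, 1565]);
translate([51, 0, 225]) cube([298, 42, 34]);
translate([51, 0, 508]) cube([298, 42, 34]);
translate([51, 0, 791]) cube([298, 42, 34]);
translate([51, 0, 1074]) cube([298, 42, 34]);
translate([51, 0, 1357]) cube([298, 42, 34]);


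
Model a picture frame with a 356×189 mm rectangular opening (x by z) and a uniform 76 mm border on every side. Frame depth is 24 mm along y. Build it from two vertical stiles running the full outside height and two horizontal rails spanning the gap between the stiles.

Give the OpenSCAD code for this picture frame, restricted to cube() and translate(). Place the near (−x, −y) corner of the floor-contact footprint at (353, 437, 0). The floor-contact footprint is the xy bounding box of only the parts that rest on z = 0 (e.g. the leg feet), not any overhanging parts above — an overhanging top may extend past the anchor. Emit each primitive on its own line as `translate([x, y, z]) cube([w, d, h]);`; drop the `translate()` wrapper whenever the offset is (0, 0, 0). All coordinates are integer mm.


translate([353, 437, 0]) cube([76, 24, 341]);
translate([785, 437, 0]) cube([76, 24, 341]);
translate([429, 437, 0]) cube([356, 24, 76]);
translate([429, 437, 265]) cube([356, 24, 76]);


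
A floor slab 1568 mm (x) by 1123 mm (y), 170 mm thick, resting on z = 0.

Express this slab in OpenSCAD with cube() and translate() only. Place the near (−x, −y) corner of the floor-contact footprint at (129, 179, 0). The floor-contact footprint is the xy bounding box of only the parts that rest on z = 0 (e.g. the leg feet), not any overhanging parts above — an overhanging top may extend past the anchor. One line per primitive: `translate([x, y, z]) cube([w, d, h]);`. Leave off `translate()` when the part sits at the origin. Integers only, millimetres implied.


translate([129, 179, 0]) cube([1568, 1123, 170]);


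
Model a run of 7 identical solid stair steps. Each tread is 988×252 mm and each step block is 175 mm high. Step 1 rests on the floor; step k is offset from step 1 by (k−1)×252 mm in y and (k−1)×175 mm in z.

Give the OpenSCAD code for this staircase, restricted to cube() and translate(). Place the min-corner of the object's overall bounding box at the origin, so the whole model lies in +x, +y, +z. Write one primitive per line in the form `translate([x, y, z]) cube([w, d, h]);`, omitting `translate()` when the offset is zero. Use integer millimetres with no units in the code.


cube([988, 252, 175]);
translate([0, 252, 175]) cube([988, 252, 175]);
translate([0, 504, 350]) cube([988, 252, 175]);
translate([0, 756, 525]) cube([988, 252, 175]);
translate([0, 1008, 700]) cube([988, 252, 175]);
translate([0, 1260, 875]) cube([988, 252, 175]);
translate([0, 1512, 1050]) cube([988, 252, 175]);


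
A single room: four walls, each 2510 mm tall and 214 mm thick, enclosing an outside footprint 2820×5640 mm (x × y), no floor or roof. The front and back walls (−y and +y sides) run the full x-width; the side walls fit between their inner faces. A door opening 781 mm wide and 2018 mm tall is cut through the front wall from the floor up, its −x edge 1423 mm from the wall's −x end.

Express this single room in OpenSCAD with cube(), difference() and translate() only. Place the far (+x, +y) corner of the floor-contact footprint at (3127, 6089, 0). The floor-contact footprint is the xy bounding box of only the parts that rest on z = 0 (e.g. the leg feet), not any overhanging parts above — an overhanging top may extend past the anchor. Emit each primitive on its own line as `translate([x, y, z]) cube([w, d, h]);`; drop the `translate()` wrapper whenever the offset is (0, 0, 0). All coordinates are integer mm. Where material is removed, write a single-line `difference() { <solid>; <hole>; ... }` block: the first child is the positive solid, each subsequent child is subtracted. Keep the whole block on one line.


difference() { translate([307, 449, 0]) cube([2820, 214, 2510]); translate([1730, 449, 0]) cube([781, 214, 2018]); }
translate([307, 5875, 0]) cube([2820, 214, 2510]);
translate([307, 663, 0]) cube([214, 5212, 2510]);
translate([2913, 663, 0]) cube([214, 5212, 2510]);


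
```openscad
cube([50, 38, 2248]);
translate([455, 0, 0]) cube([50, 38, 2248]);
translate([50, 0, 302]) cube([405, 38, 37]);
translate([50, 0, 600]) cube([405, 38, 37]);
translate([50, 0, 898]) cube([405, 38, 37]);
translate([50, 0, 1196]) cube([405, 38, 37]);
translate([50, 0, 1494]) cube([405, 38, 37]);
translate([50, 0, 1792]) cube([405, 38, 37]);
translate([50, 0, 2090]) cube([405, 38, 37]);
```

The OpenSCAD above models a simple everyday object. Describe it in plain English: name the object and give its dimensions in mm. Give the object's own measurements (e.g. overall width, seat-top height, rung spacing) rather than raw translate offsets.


A straight ladder. Two 50×38 mm vertical rails, 2248 mm tall, stand 505 mm apart (outside-to-outside) with their front faces coplanar on the −y side. 7 rungs, each 38 mm deep and 37 mm tall, span between the inner faces of the rails, front faces flush with the rails. The lowest rung's underside is at z = 302 mm and rungs are spaced 298 mm apart (underside to underside).


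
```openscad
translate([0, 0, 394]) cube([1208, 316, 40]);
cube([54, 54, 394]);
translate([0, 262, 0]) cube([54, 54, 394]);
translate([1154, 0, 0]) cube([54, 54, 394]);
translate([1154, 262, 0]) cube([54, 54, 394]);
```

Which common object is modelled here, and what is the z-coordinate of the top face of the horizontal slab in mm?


A bench. The seat-top height is 434 mm.

A long slab on four corner posts — a bench. The slab sits at z = 394 with thickness 40, so the top is 394 + 40 = 434 mm.


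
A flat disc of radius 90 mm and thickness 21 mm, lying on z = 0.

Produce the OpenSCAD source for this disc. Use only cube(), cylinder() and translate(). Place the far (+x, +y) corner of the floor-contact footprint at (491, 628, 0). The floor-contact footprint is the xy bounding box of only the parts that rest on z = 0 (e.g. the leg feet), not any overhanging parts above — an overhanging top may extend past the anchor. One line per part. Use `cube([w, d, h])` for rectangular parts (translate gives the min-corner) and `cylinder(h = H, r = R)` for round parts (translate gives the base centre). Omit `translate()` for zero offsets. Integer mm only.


translate([401, 538, 0]) cylinder(h = 21, r = 90);


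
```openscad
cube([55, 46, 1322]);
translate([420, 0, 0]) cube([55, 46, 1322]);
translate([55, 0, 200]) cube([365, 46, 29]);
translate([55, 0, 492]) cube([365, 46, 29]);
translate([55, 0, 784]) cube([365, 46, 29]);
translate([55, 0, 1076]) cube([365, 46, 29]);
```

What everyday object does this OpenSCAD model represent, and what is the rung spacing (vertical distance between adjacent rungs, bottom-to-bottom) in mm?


A ladder. The rung spacing is 292 mm.

Two tall 55×46 posts with 4 short bars between them — a ladder. Adjacent rungs sit at z = 200 and z = 492, so the spacing is 492 − 200 = 292 mm.


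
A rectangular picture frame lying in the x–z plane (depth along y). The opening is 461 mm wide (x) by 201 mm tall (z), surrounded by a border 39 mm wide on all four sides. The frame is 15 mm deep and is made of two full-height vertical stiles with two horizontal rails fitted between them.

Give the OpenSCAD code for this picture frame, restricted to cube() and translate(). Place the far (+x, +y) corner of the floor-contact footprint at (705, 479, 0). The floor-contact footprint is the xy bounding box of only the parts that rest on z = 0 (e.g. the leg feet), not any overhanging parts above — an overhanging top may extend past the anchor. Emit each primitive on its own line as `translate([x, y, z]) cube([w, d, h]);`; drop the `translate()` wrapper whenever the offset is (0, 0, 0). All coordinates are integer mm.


translate([166, 464, 0]) cube([39, 15, 279]);
translate([666, 464, 0]) cube([39, 15, 279]);
translate([205, 464, 0]) cube([461, 15, 39]);
translate([205, 464, 240]) cube([461, 15, 39]);


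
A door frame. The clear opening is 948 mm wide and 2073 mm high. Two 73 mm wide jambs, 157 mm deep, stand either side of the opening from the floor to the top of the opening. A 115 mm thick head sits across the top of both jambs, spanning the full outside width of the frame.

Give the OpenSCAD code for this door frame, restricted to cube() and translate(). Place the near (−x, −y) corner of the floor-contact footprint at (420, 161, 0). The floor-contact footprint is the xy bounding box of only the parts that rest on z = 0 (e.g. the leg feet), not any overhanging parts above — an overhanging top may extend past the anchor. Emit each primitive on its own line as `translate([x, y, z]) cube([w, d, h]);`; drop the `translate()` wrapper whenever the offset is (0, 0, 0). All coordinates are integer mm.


translate([420, 161, 0]) cube([73, 157, 2073]);
translate([1441, 161, 0]) cube([73, 157, 2073]);
translate([420, 161, 2073]) cube([1094, 157, 115]);


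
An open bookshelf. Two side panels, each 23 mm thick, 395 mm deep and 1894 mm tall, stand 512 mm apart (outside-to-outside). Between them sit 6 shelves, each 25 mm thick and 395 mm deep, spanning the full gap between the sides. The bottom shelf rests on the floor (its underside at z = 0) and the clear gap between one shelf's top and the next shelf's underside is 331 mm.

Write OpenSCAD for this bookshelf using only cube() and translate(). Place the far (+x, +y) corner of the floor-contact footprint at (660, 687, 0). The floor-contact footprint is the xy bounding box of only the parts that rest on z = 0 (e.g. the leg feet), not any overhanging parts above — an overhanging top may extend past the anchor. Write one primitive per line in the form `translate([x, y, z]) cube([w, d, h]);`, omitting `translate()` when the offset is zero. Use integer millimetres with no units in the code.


translate([148, 292, 0]) cube([23, 395, 1894]);
translate([637, 292, 0]) cube([23, 395, 1894]);
translate([171, 292, 0]) cube([466, 395, 25]);
translate([171, 292, 356]) cube([466, 395, 25]);
translate([171, 292, 712]) cube([466, 395, 25]);
translate([171, 292, 1068]) cube([466, 395, 25]);
translate([171, 292, 1424]) cube([466, 395, 25]);
translate([171, 292, 1780]) cube([466, 395, 25]);


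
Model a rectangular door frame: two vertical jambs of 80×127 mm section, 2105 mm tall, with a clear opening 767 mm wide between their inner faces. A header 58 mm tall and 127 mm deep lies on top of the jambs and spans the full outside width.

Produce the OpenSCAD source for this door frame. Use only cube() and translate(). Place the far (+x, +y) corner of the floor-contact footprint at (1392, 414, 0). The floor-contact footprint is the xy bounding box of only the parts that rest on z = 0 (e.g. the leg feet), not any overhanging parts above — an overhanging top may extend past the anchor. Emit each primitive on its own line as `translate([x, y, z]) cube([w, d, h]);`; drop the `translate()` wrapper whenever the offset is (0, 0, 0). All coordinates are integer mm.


translate([465, 287, 0]) cube([80, 127, 2105]);
translate([1312, 287, 0]) cube([80, 127, 2105]);
translate([465, 287, 2105]) cube([927, 127, 58]);


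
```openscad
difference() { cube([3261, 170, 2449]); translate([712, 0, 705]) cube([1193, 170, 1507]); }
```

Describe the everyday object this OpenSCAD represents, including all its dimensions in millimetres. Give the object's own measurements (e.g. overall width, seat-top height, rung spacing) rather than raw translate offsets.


A wall 3261 mm long (x), 170 mm thick (y), 2449 mm tall, with a rectangular window opening cut through it. The opening is 1193 mm wide and 1507 mm tall; its sill is at z = 705 mm and its near (−x) edge is 712 mm from the wall's −x end. The opening passes through the full wall thickness.


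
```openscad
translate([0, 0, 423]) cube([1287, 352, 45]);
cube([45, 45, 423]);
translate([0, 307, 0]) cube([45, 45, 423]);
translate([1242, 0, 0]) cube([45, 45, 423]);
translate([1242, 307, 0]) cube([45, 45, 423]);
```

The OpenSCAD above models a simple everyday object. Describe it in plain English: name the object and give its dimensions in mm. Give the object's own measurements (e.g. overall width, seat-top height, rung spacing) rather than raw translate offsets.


A bench: a 1287×352 mm seat slab, 45 mm thick, top at z = 468 mm, on four 45×45 mm square legs flush with the seat corners and standing on z = 0.


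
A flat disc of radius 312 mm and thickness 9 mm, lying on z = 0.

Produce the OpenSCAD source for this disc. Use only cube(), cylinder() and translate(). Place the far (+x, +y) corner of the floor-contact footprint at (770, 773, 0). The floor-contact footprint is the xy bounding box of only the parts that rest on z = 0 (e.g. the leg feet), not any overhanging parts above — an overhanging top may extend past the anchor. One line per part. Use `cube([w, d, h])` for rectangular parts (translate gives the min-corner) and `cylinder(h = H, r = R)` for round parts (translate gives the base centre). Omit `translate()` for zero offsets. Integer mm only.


translate([458, 461, 0]) cylinder(h = 9, r = 312);


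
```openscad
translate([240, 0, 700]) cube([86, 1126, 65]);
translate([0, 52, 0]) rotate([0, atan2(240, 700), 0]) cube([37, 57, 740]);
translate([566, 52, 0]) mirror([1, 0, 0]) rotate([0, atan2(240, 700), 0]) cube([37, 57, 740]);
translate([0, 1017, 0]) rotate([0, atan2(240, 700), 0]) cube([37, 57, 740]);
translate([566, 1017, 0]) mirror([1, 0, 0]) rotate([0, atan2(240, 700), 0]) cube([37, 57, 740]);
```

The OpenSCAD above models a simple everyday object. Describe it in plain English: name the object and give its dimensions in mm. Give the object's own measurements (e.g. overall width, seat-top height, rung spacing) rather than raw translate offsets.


A sawhorse. A 86×1126×65 mm beam (x, y, z) sits on two A-frame leg pairs. Each pair is two raked legs of 37×57 mm section (57 mm along y) splaying symmetrically in x. Each leg rises 700 mm vertically over 240 mm of horizontal reach and is 740 mm long along its own axis. Every leg's outer bottom edge rests on the floor and its outer top edge meets a bottom edge of the beam — the left legs (tilting toward +x) meet the beam's −x bottom edge, the right legs (their mirror images, tilting toward −x) meet its +x bottom edge — so the leg tops tuck under the beam, the beam's underside is 700 mm above the floor, and the feet are 566 mm apart outside-to-outside with the beam centred between them. The two leg pairs are set in 52 mm from either end of the beam.


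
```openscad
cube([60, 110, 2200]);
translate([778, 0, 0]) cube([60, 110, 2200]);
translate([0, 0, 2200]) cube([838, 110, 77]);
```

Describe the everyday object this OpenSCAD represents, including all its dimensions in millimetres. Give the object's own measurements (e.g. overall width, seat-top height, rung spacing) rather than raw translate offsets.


A door frame. The clear opening is 718 mm wide and 2200 mm high. Two 60 mm wide jambs, 110 mm deep, stand either side of the opening from the floor to the top of the opening. A 77 mm thick head sits across the top of both jambs, spanning the full outside width of the frame.


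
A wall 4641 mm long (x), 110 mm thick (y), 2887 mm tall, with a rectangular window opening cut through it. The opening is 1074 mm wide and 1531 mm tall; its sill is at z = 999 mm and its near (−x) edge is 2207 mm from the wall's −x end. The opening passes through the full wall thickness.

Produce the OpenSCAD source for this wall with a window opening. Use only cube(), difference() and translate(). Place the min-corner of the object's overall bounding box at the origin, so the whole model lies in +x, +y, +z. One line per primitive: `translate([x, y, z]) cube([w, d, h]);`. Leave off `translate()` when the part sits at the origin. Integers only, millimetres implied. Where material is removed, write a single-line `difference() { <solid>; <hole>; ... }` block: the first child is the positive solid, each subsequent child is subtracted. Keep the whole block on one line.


difference() { cube([4641, 110, 2887]); translate([2207, 0, 999]) cube([1074, 110, 1531]); }


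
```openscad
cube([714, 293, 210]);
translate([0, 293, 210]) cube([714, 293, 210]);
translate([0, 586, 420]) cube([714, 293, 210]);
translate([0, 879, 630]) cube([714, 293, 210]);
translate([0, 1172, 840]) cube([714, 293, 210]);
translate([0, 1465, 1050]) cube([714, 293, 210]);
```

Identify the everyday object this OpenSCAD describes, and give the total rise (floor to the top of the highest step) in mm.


A staircase. The total rise is 1260 mm.

6 identical blocks, each offset up and back from the previous — a staircase. Each step is 210 mm tall and there are 6 of them, so the total rise is 6 × 210 = 1260 mm.


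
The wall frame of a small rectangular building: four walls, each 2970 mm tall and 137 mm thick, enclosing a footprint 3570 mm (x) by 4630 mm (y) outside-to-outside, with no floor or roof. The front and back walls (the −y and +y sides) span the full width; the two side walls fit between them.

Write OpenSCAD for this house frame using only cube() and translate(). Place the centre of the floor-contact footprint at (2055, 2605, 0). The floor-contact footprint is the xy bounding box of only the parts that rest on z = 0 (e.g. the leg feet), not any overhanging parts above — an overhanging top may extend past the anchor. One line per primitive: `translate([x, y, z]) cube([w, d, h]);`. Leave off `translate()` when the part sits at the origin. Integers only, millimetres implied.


translate([270, 290, 0]) cube([3570, 137, 2970]);
translate([270, 4783, 0]) cube([3570, 137, 2970]);
translate([270, 427, 0]) cube([137, 4356, 2970]);
translate([3703, 427, 0]) cube([137, 4356, 2970]);


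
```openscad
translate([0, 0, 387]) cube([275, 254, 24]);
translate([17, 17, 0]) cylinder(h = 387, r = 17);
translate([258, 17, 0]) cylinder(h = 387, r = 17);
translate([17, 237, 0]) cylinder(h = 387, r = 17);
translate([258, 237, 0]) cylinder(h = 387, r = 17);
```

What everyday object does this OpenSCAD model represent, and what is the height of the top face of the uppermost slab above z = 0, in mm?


A stool. The seat height is 411 mm.

A 275×254×24 slab at z = 387 on four corner cylinders — a stool. The seat top is 387 + 24 = 411 mm.


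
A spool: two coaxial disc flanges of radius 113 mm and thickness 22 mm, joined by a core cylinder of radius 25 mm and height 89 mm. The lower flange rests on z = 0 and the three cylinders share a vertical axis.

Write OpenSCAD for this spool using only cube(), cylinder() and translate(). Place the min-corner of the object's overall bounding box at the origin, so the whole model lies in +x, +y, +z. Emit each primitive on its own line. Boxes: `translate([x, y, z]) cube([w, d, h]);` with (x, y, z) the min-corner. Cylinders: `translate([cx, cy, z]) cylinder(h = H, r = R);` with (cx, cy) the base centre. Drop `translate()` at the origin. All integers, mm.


translate([113, 113, 0]) cylinder(h = 22, r = 113);
translate([113, 113, 22]) cylinder(h = 89, r = 25);
translate([113, 113, 111]) cylinder(h = 22, r = 113);
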